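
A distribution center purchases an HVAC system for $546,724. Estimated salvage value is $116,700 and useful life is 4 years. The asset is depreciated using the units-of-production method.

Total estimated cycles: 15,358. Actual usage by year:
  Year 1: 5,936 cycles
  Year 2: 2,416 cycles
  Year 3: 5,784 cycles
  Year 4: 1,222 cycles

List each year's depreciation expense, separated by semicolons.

$166,208; $67,648; $161,952; $34,216

Depreciable base = $546,724 − $116,700 = $430,024.
Rate = $430,024 / 15,358 cycles = $28 per cycle.
Year 1: 5,936 × $28 = $166,208. Book value $380,516.
Year 2: 2,416 × $28 = $67,648. Book value $312,868.
Year 3: 5,784 × $28 = $161,952. Book value $150,916.
Year 4: 1,222 × $28 = $34,216. Book value $116,700.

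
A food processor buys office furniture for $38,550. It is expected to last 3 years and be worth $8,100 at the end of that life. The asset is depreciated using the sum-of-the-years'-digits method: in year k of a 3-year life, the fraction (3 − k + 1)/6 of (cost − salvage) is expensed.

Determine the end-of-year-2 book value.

$13,175

Depreciable base = $38,550 − $8,100 = $30,450.
Sum of the years' digits = 3+2+1 = 6.
Year 1: $30,450 × 3/6 = $15,225. Book value $23,325.
Year 2: $30,450 × 2/6 = $10,150. Book value $13,175.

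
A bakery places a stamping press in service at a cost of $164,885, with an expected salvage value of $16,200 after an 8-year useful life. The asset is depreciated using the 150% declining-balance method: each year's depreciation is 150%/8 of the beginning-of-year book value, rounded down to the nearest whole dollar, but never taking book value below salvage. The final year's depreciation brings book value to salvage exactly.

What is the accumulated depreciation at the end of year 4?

Depreciable base = $164,885 − $16,200 = $148,685.
Year 1: ⌊$164,885 × 150%/8⌋ = $30,915. Book value $133,970.
Year 2: ⌊$133,970 × 150%/8⌋ = $25,119. Book value $108,851.
Year 3: ⌊$108,851 × 150%/8⌋ = $20,409. Book value $88,442.
Year 4: ⌊$88,442 × 150%/8⌋ = $16,582. Book value $71,860.
Accumulated through year 4 = $164,885 − $71,860 = $93,025.

$93,025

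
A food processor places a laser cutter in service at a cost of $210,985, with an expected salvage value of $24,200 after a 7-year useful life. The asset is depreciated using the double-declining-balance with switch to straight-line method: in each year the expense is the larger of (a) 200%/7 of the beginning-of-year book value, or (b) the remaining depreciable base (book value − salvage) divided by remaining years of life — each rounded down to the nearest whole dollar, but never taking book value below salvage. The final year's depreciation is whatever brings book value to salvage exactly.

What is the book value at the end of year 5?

$39,230

Depreciable base = $210,985 − $24,200 = $186,785.
Year 1: DB = ⌊$210,985 × 200%/7⌋ = $60,281; SL = ⌊$186,785/7⌋ = $26,683 → take DB $60,281. Book value $150,704.
Year 2: DB = ⌊$150,704 × 200%/7⌋ = $43,058; SL = ⌊$126,504/6⌋ = $21,084 → take DB $43,058. Book value $107,646.
Year 3: DB = ⌊$107,646 × 200%/7⌋ = $30,756; SL = ⌊$83,446/5⌋ = $16,689 → take DB $30,756. Book value $76,890.
Year 4: DB = ⌊$76,890 × 200%/7⌋ = $21,968; SL = ⌊$52,690/4⌋ = $13,172 → take DB $21,968. Book value $54,922.
Year 5: DB = ⌊$54,922 × 200%/7⌋ = $15,692; SL = ⌊$30,722/3⌋ = $10,240 → take DB $15,692. Book value $39,230.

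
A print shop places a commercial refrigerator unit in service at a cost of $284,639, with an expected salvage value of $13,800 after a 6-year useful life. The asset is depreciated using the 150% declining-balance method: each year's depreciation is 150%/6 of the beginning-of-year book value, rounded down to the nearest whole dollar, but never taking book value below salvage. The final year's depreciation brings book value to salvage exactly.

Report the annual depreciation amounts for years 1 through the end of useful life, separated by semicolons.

$71,159; $53,370; $40,027; $30,020; $22,515; $53,748

Depreciable base = $284,639 − $13,800 = $270,839.
Year 1: ⌊$284,639 × 150%/6⌋ = $71,159. Book value $213,480.
Year 2: ⌊$213,480 × 150%/6⌋ = $53,370. Book value $160,110.
Year 3: ⌊$160,110 × 150%/6⌋ = $40,027. Book value $120,083.
Year 4: ⌊$120,083 × 150%/6⌋ = $30,020. Book value $90,063.
Year 5: ⌊$90,063 × 150%/6⌋ = $22,515. Book value $67,548.
Year 6 (final): $67,548 − $13,800 = $53,748. Book value $13,800.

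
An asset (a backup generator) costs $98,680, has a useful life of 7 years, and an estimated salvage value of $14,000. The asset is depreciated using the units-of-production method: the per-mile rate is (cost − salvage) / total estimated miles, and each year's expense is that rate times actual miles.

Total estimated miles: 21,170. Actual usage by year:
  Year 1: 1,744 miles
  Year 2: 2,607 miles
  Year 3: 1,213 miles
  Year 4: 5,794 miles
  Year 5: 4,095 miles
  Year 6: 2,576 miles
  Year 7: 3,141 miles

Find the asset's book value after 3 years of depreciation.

Depreciable base = $98,680 − $14,000 = $84,680.
Rate = $84,680 / 21,170 miles = $4 per mile.
Year 1: 1,744 × $4 = $6,976. Book value $91,704.
Year 2: 2,607 × $4 = $10,428. Book value $81,276.
Year 3: 1,213 × $4 = $4,852. Book value $76,424.

$76,424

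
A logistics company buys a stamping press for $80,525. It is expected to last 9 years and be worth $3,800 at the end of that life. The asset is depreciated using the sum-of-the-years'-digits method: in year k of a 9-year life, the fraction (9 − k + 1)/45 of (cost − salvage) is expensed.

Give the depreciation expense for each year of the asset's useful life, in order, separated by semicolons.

$15,345; $13,640; $11,935; $10,230; $8,525; $6,820; $5,115; $3,410; $1,705

Depreciable base = $80,525 − $3,800 = $76,725.
Sum of the years' digits = 9+8+7+6+5+4+3+2+1 = 45.
Year 1: $76,725 × 9/45 = $15,345. Book value $65,180.
Year 2: $76,725 × 8/45 = $13,640. Book value $51,540.
Year 3: $76,725 × 7/45 = $11,935. Book value $39,605.
Year 4: $76,725 × 6/45 = $10,230. Book value $29,375.
Year 5: $76,725 × 5/45 = $8,525. Book value $20,850.
Year 6: $76,725 × 4/45 = $6,820. Book value $14,030.
Year 7: $76,725 × 3/45 = $5,115. Book value $8,915.
Year 8: $76,725 × 2/45 = $3,410. Book value $5,505.
Year 9: $76,725 × 1/45 = $1,705. Book value $3,800.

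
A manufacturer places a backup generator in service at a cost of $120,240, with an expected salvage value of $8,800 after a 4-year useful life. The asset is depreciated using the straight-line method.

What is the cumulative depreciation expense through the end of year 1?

$27,860

Depreciable base = $120,240 − $8,800 = $111,440.
Annual expense = $111,440 / 4 = $27,860.
End of year 1: book value $92,380.
Accumulated through year 1 = $120,240 − $92,380 = $27,860.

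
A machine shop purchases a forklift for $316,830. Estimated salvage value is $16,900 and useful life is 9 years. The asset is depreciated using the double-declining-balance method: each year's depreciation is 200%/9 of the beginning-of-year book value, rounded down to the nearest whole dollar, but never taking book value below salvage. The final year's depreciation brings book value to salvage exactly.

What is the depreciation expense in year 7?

Depreciable base = $316,830 − $16,900 = $299,930.
Year 1: ⌊$316,830 × 200%/9⌋ = $70,406. Book value $246,424.
Year 2: ⌊$246,424 × 200%/9⌋ = $54,760. Book value $191,664.
Year 3: ⌊$191,664 × 200%/9⌋ = $42,592. Book value $149,072.
Year 4: ⌊$149,072 × 200%/9⌋ = $33,127. Book value $115,945.
Year 5: ⌊$115,945 × 200%/9⌋ = $25,765. Book value $90,180.
Year 6: ⌊$90,180 × 200%/9⌋ = $20,040. Book value $70,140.
Year 7: ⌊$70,140 × 200%/9⌋ = $15,586. Book value $54,554.

$15,586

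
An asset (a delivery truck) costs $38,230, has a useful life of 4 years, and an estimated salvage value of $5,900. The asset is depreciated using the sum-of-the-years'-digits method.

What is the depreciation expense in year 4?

Depreciable base = $38,230 − $5,900 = $32,330.
Sum of the years' digits = 4+3+2+1 = 10.
Year 1: $32,330 × 4/10 = $12,932. Book value $25,298.
Year 2: $32,330 × 3/10 = $9,699. Book value $15,599.
Year 3: $32,330 × 2/10 = $6,466. Book value $9,133.
Year 4: $32,330 × 1/10 = $3,233. Book value $5,900.

$3,233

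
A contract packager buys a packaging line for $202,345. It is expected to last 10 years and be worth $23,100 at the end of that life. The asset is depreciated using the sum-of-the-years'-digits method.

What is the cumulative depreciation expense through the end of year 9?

$175,986

Depreciable base = $202,345 − $23,100 = $179,245.
Sum of the years' digits = 10+9+8+7+6+5+4+3+2+1 = 55.
Year 1: $179,245 × 10/55 = $32,590. Book value $169,755.
Year 2: $179,245 × 9/55 = $29,331. Book value $140,424.
Year 3: $179,245 × 8/55 = $26,072. Book value $114,352.
Year 4: $179,245 × 7/55 = $22,813. Book value $91,539.
Year 5: $179,245 × 6/55 = $19,554. Book value $71,985.
Year 6: $179,245 × 5/55 = $16,295. Book value $55,690.
Year 7: $179,245 × 4/55 = $13,036. Book value $42,654.
Year 8: $179,245 × 3/55 = $9,777. Book value $32,877.
Year 9: $179,245 × 2/55 = $6,518. Book value $26,359.
Accumulated through year 9 = $202,345 − $26,359 = $175,986.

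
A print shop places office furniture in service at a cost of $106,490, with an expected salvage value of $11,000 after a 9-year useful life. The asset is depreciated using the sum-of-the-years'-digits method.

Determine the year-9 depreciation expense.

$2,122

Depreciable base = $106,490 − $11,000 = $95,490.
Sum of the years' digits = 9+8+7+6+5+4+3+2+1 = 45.
Year 1: $95,490 × 9/45 = $19,098. Book value $87,392.
Year 2: $95,490 × 8/45 = $16,976. Book value $70,416.
Year 3: $95,490 × 7/45 = $14,854. Book value $55,562.
Year 4: $95,490 × 6/45 = $12,732. Book value $42,830.
Year 5: $95,490 × 5/45 = $10,610. Book value $32,220.
Year 6: $95,490 × 4/45 = $8,488. Book value $23,732.
Year 7: $95,490 × 3/45 = $6,366. Book value $17,366.
Year 8: $95,490 × 2/45 = $4,244. Book value $13,122.
Year 9: $95,490 × 1/45 = $2,122. Book value $11,000.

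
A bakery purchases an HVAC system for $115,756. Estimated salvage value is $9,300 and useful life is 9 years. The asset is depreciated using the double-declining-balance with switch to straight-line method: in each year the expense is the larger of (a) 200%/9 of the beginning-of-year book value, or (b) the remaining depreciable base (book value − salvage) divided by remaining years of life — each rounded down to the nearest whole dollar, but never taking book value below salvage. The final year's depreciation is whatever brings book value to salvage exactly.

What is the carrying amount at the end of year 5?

Depreciable base = $115,756 − $9,300 = $106,456.
Year 1: DB = ⌊$115,756 × 200%/9⌋ = $25,723; SL = ⌊$106,456/9⌋ = $11,828 → take DB $25,723. Book value $90,033.
Year 2: DB = ⌊$90,033 × 200%/9⌋ = $20,007; SL = ⌊$80,733/8⌋ = $10,091 → take DB $20,007. Book value $70,026.
Year 3: DB = ⌊$70,026 × 200%/9⌋ = $15,561; SL = ⌊$60,726/7⌋ = $8,675 → take DB $15,561. Book value $54,465.
Year 4: DB = ⌊$54,465 × 200%/9⌋ = $12,103; SL = ⌊$45,165/6⌋ = $7,527 → take DB $12,103. Book value $42,362.
Year 5: DB = ⌊$42,362 × 200%/9⌋ = $9,413; SL = ⌊$33,062/5⌋ = $6,612 → take DB $9,413. Book value $32,949.

$32,949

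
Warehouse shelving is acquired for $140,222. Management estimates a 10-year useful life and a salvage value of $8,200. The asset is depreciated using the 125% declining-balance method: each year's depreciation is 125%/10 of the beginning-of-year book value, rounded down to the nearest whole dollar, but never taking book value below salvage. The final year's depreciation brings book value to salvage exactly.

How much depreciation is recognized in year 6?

$8,990

Depreciable base = $140,222 − $8,200 = $132,022.
Year 1: ⌊$140,222 × 125%/10⌋ = $17,527. Book value $122,695.
Year 2: ⌊$122,695 × 125%/10⌋ = $15,336. Book value $107,359.
Year 3: ⌊$107,359 × 125%/10⌋ = $13,419. Book value $93,940.
Year 4: ⌊$93,940 × 125%/10⌋ = $11,742. Book value $82,198.
Year 5: ⌊$82,198 × 125%/10⌋ = $10,274. Book value $71,924.
Year 6: ⌊$71,924 × 125%/10⌋ = $8,990. Book value $62,934.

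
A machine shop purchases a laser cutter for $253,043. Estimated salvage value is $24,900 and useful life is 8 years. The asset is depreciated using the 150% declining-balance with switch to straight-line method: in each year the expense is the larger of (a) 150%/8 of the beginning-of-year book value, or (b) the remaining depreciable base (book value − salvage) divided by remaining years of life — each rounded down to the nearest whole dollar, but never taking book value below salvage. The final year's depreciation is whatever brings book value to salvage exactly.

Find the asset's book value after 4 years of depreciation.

Depreciable base = $253,043 − $24,900 = $228,143.
Year 1: DB = ⌊$253,043 × 150%/8⌋ = $47,445; SL = ⌊$228,143/8⌋ = $28,517 → take DB $47,445. Book value $205,598.
Year 2: DB = ⌊$205,598 × 150%/8⌋ = $38,549; SL = ⌊$180,698/7⌋ = $25,814 → take DB $38,549. Book value $167,049.
Year 3: DB = ⌊$167,049 × 150%/8⌋ = $31,321; SL = ⌊$142,149/6⌋ = $23,691 → take DB $31,321. Book value $135,728.
Year 4: DB = ⌊$135,728 × 150%/8⌋ = $25,449; SL = ⌊$110,828/5⌋ = $22,165 → take DB $25,449. Book value $110,279.

$110,279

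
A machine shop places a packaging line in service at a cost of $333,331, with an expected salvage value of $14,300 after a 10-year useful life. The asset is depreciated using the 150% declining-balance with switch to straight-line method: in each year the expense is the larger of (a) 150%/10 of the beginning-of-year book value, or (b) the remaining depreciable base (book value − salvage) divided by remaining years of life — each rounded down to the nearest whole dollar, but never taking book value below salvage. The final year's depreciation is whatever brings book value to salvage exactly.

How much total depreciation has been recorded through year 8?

Depreciable base = $333,331 − $14,300 = $319,031.
Year 1: DB = ⌊$333,331 × 150%/10⌋ = $49,999; SL = ⌊$319,031/10⌋ = $31,903 → take DB $49,999. Book value $283,332.
Year 2: DB = ⌊$283,332 × 150%/10⌋ = $42,499; SL = ⌊$269,032/9⌋ = $29,892 → take DB $42,499. Book value $240,833.
Year 3: DB = ⌊$240,833 × 150%/10⌋ = $36,124; SL = ⌊$226,533/8⌋ = $28,316 → take DB $36,124. Book value $204,709.
Year 4: DB = ⌊$204,709 × 150%/10⌋ = $30,706; SL = ⌊$190,409/7⌋ = $27,201 → take DB $30,706. Book value $174,003.
Year 5: DB = ⌊$174,003 × 150%/10⌋ = $26,100; SL = ⌊$159,703/6⌋ = $26,617 → take SL $26,617. Book value $147,386.
Year 6: DB = ⌊$147,386 × 150%/10⌋ = $22,107; SL = ⌊$133,086/5⌋ = $26,617 → take SL $26,617. Book value $120,769.
Year 7: DB = ⌊$120,769 × 150%/10⌋ = $18,115; SL = ⌊$106,469/4⌋ = $26,617 → take SL $26,617. Book value $94,152.
Year 8: DB = ⌊$94,152 × 150%/10⌋ = $14,122; SL = ⌊$79,852/3⌋ = $26,617 → take SL $26,617. Book value $67,535.
Accumulated through year 8 = $333,331 − $67,535 = $265,796.

$265,796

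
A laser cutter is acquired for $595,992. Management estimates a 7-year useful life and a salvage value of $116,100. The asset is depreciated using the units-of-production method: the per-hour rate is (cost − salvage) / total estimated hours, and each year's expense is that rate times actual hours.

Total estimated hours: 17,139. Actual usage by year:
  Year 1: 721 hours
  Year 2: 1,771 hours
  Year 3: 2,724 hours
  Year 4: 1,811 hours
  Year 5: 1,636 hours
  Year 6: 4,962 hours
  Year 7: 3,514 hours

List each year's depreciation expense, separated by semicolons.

$20,188; $49,588; $76,272; $50,708; $45,808; $138,936; $98,392

Depreciable base = $595,992 − $116,100 = $479,892.
Rate = $479,892 / 17,139 hours = $28 per hour.
Year 1: 721 × $28 = $20,188. Book value $575,804.
Year 2: 1,771 × $28 = $49,588. Book value $526,216.
Year 3: 2,724 × $28 = $76,272. Book value $449,944.
Year 4: 1,811 × $28 = $50,708. Book value $399,236.
Year 5: 1,636 × $28 = $45,808. Book value $353,428.
Year 6: 4,962 × $28 = $138,936. Book value $214,492.
Year 7: 3,514 × $28 = $98,392. Book value $116,100.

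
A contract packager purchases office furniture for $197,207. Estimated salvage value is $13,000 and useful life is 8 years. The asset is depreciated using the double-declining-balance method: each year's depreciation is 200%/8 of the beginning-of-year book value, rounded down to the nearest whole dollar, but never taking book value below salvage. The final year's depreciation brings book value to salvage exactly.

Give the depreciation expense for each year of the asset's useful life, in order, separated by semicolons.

Depreciable base = $197,207 − $13,000 = $184,207.
Year 1: ⌊$197,207 × 200%/8⌋ = $49,301. Book value $147,906.
Year 2: ⌊$147,906 × 200%/8⌋ = $36,976. Book value $110,930.
Year 3: ⌊$110,930 × 200%/8⌋ = $27,732. Book value $83,198.
Year 4: ⌊$83,198 × 200%/8⌋ = $20,799. Book value $62,399.
Year 5: ⌊$62,399 × 200%/8⌋ = $15,599. Book value $46,800.
Year 6: ⌊$46,800 × 200%/8⌋ = $11,700. Book value $35,100.
Year 7: ⌊$35,100 × 200%/8⌋ = $8,775. Book value $26,325.
Year 8 (final): $26,325 − $13,000 = $13,325. Book value $13,000.

$49,301; $36,976; $27,732; $20,799; $15,599; $11,700; $8,775; $13,325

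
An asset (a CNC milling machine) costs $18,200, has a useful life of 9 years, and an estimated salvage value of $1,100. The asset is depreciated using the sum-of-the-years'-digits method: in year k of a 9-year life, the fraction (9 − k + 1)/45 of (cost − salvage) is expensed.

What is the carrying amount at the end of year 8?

$1,480

Depreciable base = $18,200 − $1,100 = $17,100.
Sum of the years' digits = 9+8+7+6+5+4+3+2+1 = 45.
Year 1: $17,100 × 9/45 = $3,420. Book value $14,780.
Year 2: $17,100 × 8/45 = $3,040. Book value $11,740.
Year 3: $17,100 × 7/45 = $2,660. Book value $9,080.
Year 4: $17,100 × 6/45 = $2,280. Book value $6,800.
Year 5: $17,100 × 5/45 = $1,900. Book value $4,900.
Year 6: $17,100 × 4/45 = $1,520. Book value $3,380.
Year 7: $17,100 × 3/45 = $1,140. Book value $2,240.
Year 8: $17,100 × 2/45 = $760. Book value $1,480.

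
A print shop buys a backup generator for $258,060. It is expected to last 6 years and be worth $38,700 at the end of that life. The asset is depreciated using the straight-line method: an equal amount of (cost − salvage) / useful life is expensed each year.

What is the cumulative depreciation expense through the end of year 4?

Depreciable base = $258,060 − $38,700 = $219,360.
Annual expense = $219,360 / 6 = $36,560.
End of year 1: book value $221,500.
End of year 2: book value $184,940.
End of year 3: book value $148,380.
End of year 4: book value $111,820.
Accumulated through year 4 = $258,060 − $111,820 = $146,240.

$146,240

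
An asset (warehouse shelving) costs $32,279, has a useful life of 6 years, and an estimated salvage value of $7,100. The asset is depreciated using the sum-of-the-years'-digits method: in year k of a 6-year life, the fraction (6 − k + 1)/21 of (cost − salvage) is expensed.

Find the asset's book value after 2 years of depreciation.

Depreciable base = $32,279 − $7,100 = $25,179.
Sum of the years' digits = 6+5+4+3+2+1 = 21.
Year 1: $25,179 × 6/21 = $7,194. Book value $25,085.
Year 2: $25,179 × 5/21 = $5,995. Book value $19,090.

$19,090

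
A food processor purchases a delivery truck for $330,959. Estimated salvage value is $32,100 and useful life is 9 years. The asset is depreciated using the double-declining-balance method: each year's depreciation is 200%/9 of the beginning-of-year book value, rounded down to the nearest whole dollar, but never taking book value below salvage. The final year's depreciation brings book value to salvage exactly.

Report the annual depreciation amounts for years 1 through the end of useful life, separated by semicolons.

$73,546; $57,202; $44,491; $34,604; $26,914; $20,933; $16,282; $12,663; $12,224

Depreciable base = $330,959 − $32,100 = $298,859.
Year 1: ⌊$330,959 × 200%/9⌋ = $73,546. Book value $257,413.
Year 2: ⌊$257,413 × 200%/9⌋ = $57,202. Book value $200,211.
Year 3: ⌊$200,211 × 200%/9⌋ = $44,491. Book value $155,720.
Year 4: ⌊$155,720 × 200%/9⌋ = $34,604. Book value $121,116.
Year 5: ⌊$121,116 × 200%/9⌋ = $26,914. Book value $94,202.
Year 6: ⌊$94,202 × 200%/9⌋ = $20,933. Book value $73,269.
Year 7: ⌊$73,269 × 200%/9⌋ = $16,282. Book value $56,987.
Year 8: ⌊$56,987 × 200%/9⌋ = $12,663. Book value $44,324.
Year 9 (final): $44,324 − $32,100 = $12,224. Book value $32,100.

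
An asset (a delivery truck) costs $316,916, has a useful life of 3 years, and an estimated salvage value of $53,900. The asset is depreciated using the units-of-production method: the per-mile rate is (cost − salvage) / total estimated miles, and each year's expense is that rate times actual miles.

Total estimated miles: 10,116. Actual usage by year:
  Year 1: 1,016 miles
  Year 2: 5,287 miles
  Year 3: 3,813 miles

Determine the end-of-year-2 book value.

$153,038

Depreciable base = $316,916 − $53,900 = $263,016.
Rate = $263,016 / 10,116 miles = $26 per mile.
Year 1: 1,016 × $26 = $26,416. Book value $290,500.
Year 2: 5,287 × $26 = $137,462. Book value $153,038.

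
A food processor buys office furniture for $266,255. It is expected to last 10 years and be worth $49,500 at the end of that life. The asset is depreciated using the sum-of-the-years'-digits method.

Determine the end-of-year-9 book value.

Depreciable base = $266,255 − $49,500 = $216,755.
Sum of the years' digits = 10+9+8+7+6+5+4+3+2+1 = 55.
Year 1: $216,755 × 10/55 = $39,410. Book value $226,845.
Year 2: $216,755 × 9/55 = $35,469. Book value $191,376.
Year 3: $216,755 × 8/55 = $31,528. Book value $159,848.
Year 4: $216,755 × 7/55 = $27,587. Book value $132,261.
Year 5: $216,755 × 6/55 = $23,646. Book value $108,615.
Year 6: $216,755 × 5/55 = $19,705. Book value $88,910.
Year 7: $216,755 × 4/55 = $15,764. Book value $73,146.
Year 8: $216,755 × 3/55 = $11,823. Book value $61,323.
Year 9: $216,755 × 2/55 = $7,882. Book value $53,441.

$53,441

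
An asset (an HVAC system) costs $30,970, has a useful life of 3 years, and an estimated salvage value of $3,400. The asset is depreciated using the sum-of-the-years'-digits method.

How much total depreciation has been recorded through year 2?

Depreciable base = $30,970 − $3,400 = $27,570.
Sum of the years' digits = 3+2+1 = 6.
Year 1: $27,570 × 3/6 = $13,785. Book value $17,185.
Year 2: $27,570 × 2/6 = $9,190. Book value $7,995.
Accumulated through year 2 = $30,970 − $7,995 = $22,975.

$22,975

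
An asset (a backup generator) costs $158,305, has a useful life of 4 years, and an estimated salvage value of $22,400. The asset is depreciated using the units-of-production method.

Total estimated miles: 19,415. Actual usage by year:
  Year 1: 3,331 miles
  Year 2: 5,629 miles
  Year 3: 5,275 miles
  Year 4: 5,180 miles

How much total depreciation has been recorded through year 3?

$99,645

Depreciable base = $158,305 − $22,400 = $135,905.
Rate = $135,905 / 19,415 miles = $7 per mile.
Year 1: 3,331 × $7 = $23,317. Book value $134,988.
Year 2: 5,629 × $7 = $39,403. Book value $95,585.
Year 3: 5,275 × $7 = $36,925. Book value $58,660.
Accumulated through year 3 = $158,305 − $58,660 = $99,645.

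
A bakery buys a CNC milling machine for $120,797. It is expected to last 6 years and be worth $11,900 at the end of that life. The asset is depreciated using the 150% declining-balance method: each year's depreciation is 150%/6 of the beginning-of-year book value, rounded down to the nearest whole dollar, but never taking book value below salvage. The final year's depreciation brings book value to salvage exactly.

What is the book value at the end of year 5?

$28,667

Depreciable base = $120,797 − $11,900 = $108,897.
Year 1: ⌊$120,797 × 150%/6⌋ = $30,199. Book value $90,598.
Year 2: ⌊$90,598 × 150%/6⌋ = $22,649. Book value $67,949.
Year 3: ⌊$67,949 × 150%/6⌋ = $16,987. Book value $50,962.
Year 4: ⌊$50,962 × 150%/6⌋ = $12,740. Book value $38,222.
Year 5: ⌊$38,222 × 150%/6⌋ = $9,555. Book value $28,667.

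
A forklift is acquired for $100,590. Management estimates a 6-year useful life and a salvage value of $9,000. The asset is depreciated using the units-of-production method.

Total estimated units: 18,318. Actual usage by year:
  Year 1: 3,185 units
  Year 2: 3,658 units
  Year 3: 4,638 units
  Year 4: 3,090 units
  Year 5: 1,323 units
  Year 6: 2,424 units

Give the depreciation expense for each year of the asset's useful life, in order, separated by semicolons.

$15,925; $18,290; $23,190; $15,450; $6,615; $12,120

Depreciable base = $100,590 − $9,000 = $91,590.
Rate = $91,590 / 18,318 units = $5 per unit.
Year 1: 3,185 × $5 = $15,925. Book value $84,665.
Year 2: 3,658 × $5 = $18,290. Book value $66,375.
Year 3: 4,638 × $5 = $23,190. Book value $43,185.
Year 4: 3,090 × $5 = $15,450. Book value $27,735.
Year 5: 1,323 × $5 = $6,615. Book value $21,120.
Year 6: 2,424 × $5 = $12,120. Book value $9,000.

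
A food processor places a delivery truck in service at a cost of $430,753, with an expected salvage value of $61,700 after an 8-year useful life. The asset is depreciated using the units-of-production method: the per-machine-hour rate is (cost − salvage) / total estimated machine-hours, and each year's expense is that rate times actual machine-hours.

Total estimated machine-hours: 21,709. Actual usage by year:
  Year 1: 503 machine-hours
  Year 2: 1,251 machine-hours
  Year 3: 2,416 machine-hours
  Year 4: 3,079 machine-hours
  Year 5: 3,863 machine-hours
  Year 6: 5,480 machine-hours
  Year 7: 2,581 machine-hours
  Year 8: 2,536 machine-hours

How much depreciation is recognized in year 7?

$43,877

Depreciable base = $430,753 − $61,700 = $369,053.
Rate = $369,053 / 21,709 machine-hours = $17 per machine-hour.
Year 1: 503 × $17 = $8,551. Book value $422,202.
Year 2: 1,251 × $17 = $21,267. Book value $400,935.
Year 3: 2,416 × $17 = $41,072. Book value $359,863.
Year 4: 3,079 × $17 = $52,343. Book value $307,520.
Year 5: 3,863 × $17 = $65,671. Book value $241,849.
Year 6: 5,480 × $17 = $93,160. Book value $148,689.
Year 7: 2,581 × $17 = $43,877. Book value $104,812.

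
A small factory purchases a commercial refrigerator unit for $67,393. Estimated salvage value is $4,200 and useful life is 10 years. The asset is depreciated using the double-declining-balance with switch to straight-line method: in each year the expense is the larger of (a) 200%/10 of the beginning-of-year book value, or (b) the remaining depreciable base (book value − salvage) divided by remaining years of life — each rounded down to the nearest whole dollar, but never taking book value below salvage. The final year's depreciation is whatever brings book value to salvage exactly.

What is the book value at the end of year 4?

Depreciable base = $67,393 − $4,200 = $63,193.
Year 1: DB = ⌊$67,393 × 200%/10⌋ = $13,478; SL = ⌊$63,193/10⌋ = $6,319 → take DB $13,478. Book value $53,915.
Year 2: DB = ⌊$53,915 × 200%/10⌋ = $10,783; SL = ⌊$49,715/9⌋ = $5,523 → take DB $10,783. Book value $43,132.
Year 3: DB = ⌊$43,132 × 200%/10⌋ = $8,626; SL = ⌊$38,932/8⌋ = $4,866 → take DB $8,626. Book value $34,506.
Year 4: DB = ⌊$34,506 × 200%/10⌋ = $6,901; SL = ⌊$30,306/7⌋ = $4,329 → take DB $6,901. Book value $27,605.

$27,605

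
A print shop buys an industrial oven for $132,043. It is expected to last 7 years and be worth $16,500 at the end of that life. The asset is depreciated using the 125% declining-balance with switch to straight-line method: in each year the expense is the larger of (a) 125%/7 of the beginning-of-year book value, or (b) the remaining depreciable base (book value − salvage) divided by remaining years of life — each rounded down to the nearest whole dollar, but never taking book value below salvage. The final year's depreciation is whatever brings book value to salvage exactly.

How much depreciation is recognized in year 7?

$14,172

Depreciable base = $132,043 − $16,500 = $115,543.
Year 1: DB = ⌊$132,043 × 125%/7⌋ = $23,579; SL = ⌊$115,543/7⌋ = $16,506 → take DB $23,579. Book value $108,464.
Year 2: DB = ⌊$108,464 × 125%/7⌋ = $19,368; SL = ⌊$91,964/6⌋ = $15,327 → take DB $19,368. Book value $89,096.
Year 3: DB = ⌊$89,096 × 125%/7⌋ = $15,910; SL = ⌊$72,596/5⌋ = $14,519 → take DB $15,910. Book value $73,186.
Year 4: DB = ⌊$73,186 × 125%/7⌋ = $13,068; SL = ⌊$56,686/4⌋ = $14,171 → take SL $14,171. Book value $59,015.
Year 5: DB = ⌊$59,015 × 125%/7⌋ = $10,538; SL = ⌊$42,515/3⌋ = $14,171 → take SL $14,171. Book value $44,844.
Year 6: DB = ⌊$44,844 × 125%/7⌋ = $8,007; SL = ⌊$28,344/2⌋ = $14,172 → take SL $14,172. Book value $30,672.
Year 7 (final): $30,672 − $16,500 = $14,172. Book value $16,500.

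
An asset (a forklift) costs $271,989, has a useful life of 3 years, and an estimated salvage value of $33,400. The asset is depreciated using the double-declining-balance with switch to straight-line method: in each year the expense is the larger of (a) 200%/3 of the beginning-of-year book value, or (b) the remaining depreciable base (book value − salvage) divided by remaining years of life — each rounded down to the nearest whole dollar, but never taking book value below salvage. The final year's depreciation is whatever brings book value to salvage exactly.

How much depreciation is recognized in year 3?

Depreciable base = $271,989 − $33,400 = $238,589.
Year 1: DB = ⌊$271,989 × 200%/3⌋ = $181,326; SL = ⌊$238,589/3⌋ = $79,529 → take DB $181,326. Book value $90,663.
Year 2: DB = ⌊$90,663 × 200%/3⌋ = $60,442; SL = ⌊$57,263/2⌋ = $28,631 → take DB $60,442, capped at $57,263. Book value $33,400.
Year 3 (final): $33,400 − $33,400 = $0. Book value $33,400.

$0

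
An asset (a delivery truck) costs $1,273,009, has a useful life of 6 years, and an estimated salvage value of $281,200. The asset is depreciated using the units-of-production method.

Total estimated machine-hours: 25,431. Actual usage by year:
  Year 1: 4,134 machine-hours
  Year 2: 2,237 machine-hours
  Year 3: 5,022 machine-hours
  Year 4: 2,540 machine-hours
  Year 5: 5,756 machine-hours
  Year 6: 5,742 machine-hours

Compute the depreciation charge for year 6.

$223,938

Depreciable base = $1,273,009 − $281,200 = $991,809.
Rate = $991,809 / 25,431 machine-hours = $39 per machine-hour.
Year 1: 4,134 × $39 = $161,226. Book value $1,111,783.
Year 2: 2,237 × $39 = $87,243. Book value $1,024,540.
Year 3: 5,022 × $39 = $195,858. Book value $828,682.
Year 4: 2,540 × $39 = $99,060. Book value $729,622.
Year 5: 5,756 × $39 = $224,484. Book value $505,138.
Year 6: 5,742 × $39 = $223,938. Book value $281,200.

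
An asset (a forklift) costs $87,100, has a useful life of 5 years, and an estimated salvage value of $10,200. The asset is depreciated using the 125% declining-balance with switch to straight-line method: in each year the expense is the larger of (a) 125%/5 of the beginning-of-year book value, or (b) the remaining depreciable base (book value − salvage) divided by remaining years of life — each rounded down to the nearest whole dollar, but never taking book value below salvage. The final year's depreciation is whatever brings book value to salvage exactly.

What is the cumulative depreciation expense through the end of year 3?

Depreciable base = $87,100 − $10,200 = $76,900.
Year 1: DB = ⌊$87,100 × 125%/5⌋ = $21,775; SL = ⌊$76,900/5⌋ = $15,380 → take DB $21,775. Book value $65,325.
Year 2: DB = ⌊$65,325 × 125%/5⌋ = $16,331; SL = ⌊$55,125/4⌋ = $13,781 → take DB $16,331. Book value $48,994.
Year 3: DB = ⌊$48,994 × 125%/5⌋ = $12,248; SL = ⌊$38,794/3⌋ = $12,931 → take SL $12,931. Book value $36,063.
Accumulated through year 3 = $87,100 − $36,063 = $51,037.

$51,037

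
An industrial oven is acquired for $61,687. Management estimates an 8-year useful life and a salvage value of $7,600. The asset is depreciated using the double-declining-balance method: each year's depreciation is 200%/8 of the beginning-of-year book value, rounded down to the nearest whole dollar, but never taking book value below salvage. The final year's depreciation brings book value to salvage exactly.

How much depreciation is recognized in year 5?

$4,879

Depreciable base = $61,687 − $7,600 = $54,087.
Year 1: ⌊$61,687 × 200%/8⌋ = $15,421. Book value $46,266.
Year 2: ⌊$46,266 × 200%/8⌋ = $11,566. Book value $34,700.
Year 3: ⌊$34,700 × 200%/8⌋ = $8,675. Book value $26,025.
Year 4: ⌊$26,025 × 200%/8⌋ = $6,506. Book value $19,519.
Year 5: ⌊$19,519 × 200%/8⌋ = $4,879. Book value $14,640.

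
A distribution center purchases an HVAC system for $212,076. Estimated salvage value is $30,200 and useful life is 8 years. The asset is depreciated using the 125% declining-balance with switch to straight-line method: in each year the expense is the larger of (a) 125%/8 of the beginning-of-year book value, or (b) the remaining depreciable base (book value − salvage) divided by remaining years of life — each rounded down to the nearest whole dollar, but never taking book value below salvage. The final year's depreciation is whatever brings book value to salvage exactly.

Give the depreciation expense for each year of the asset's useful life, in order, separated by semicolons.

$33,136; $27,959; $23,590; $19,904; $19,321; $19,322; $19,322; $19,322

Depreciable base = $212,076 − $30,200 = $181,876.
Year 1: DB = ⌊$212,076 × 125%/8⌋ = $33,136; SL = ⌊$181,876/8⌋ = $22,734 → take DB $33,136. Book value $178,940.
Year 2: DB = ⌊$178,940 × 125%/8⌋ = $27,959; SL = ⌊$148,740/7⌋ = $21,248 → take DB $27,959. Book value $150,981.
Year 3: DB = ⌊$150,981 × 125%/8⌋ = $23,590; SL = ⌊$120,781/6⌋ = $20,130 → take DB $23,590. Book value $127,391.
Year 4: DB = ⌊$127,391 × 125%/8⌋ = $19,904; SL = ⌊$97,191/5⌋ = $19,438 → take DB $19,904. Book value $107,487.
Year 5: DB = ⌊$107,487 × 125%/8⌋ = $16,794; SL = ⌊$77,287/4⌋ = $19,321 → take SL $19,321. Book value $88,166.
Year 6: DB = ⌊$88,166 × 125%/8⌋ = $13,775; SL = ⌊$57,966/3⌋ = $19,322 → take SL $19,322. Book value $68,844.
Year 7: DB = ⌊$68,844 × 125%/8⌋ = $10,756; SL = ⌊$38,644/2⌋ = $19,322 → take SL $19,322. Book value $49,522.
Year 8 (final): $49,522 − $30,200 = $19,322. Book value $30,200.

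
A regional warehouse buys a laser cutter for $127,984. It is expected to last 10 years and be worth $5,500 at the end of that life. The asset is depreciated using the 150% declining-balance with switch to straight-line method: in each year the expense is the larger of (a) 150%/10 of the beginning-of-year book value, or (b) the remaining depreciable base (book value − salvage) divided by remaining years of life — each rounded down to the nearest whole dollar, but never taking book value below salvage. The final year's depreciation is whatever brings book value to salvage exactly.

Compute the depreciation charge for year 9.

Depreciable base = $127,984 − $5,500 = $122,484.
Year 1: DB = ⌊$127,984 × 150%/10⌋ = $19,197; SL = ⌊$122,484/10⌋ = $12,248 → take DB $19,197. Book value $108,787.
Year 2: DB = ⌊$108,787 × 150%/10⌋ = $16,318; SL = ⌊$103,287/9⌋ = $11,476 → take DB $16,318. Book value $92,469.
Year 3: DB = ⌊$92,469 × 150%/10⌋ = $13,870; SL = ⌊$86,969/8⌋ = $10,871 → take DB $13,870. Book value $78,599.
Year 4: DB = ⌊$78,599 × 150%/10⌋ = $11,789; SL = ⌊$73,099/7⌋ = $10,442 → take DB $11,789. Book value $66,810.
Year 5: DB = ⌊$66,810 × 150%/10⌋ = $10,021; SL = ⌊$61,310/6⌋ = $10,218 → take SL $10,218. Book value $56,592.
Year 6: DB = ⌊$56,592 × 150%/10⌋ = $8,488; SL = ⌊$51,092/5⌋ = $10,218 → take SL $10,218. Book value $46,374.
Year 7: DB = ⌊$46,374 × 150%/10⌋ = $6,956; SL = ⌊$40,874/4⌋ = $10,218 → take SL $10,218. Book value $36,156.
Year 8: DB = ⌊$36,156 × 150%/10⌋ = $5,423; SL = ⌊$30,656/3⌋ = $10,218 → take SL $10,218. Book value $25,938.
Year 9: DB = ⌊$25,938 × 150%/10⌋ = $3,890; SL = ⌊$20,438/2⌋ = $10,219 → take SL $10,219. Book value $15,719.

$10,219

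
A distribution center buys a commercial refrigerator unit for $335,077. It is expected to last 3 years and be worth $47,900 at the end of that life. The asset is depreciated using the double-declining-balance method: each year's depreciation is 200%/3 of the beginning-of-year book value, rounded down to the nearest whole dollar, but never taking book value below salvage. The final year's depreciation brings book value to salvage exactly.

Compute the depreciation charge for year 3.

$0

Depreciable base = $335,077 − $47,900 = $287,177.
Year 1: ⌊$335,077 × 200%/3⌋ = $223,384. Book value $111,693.
Year 2: ⌊$111,693 × 200%/3⌋ = $74,462, capped at $63,793. Book value $47,900.
Year 3 (final): $47,900 − $47,900 = $0. Book value $47,900.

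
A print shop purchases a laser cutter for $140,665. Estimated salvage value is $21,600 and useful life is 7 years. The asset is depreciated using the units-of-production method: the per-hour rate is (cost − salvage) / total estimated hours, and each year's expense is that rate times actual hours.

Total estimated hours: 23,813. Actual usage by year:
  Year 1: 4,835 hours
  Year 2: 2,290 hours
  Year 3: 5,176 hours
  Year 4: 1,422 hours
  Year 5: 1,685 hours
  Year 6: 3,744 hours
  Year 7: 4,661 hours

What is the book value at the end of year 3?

Depreciable base = $140,665 − $21,600 = $119,065.
Rate = $119,065 / 23,813 hours = $5 per hour.
Year 1: 4,835 × $5 = $24,175. Book value $116,490.
Year 2: 2,290 × $5 = $11,450. Book value $105,040.
Year 3: 5,176 × $5 = $25,880. Book value $79,160.

$79,160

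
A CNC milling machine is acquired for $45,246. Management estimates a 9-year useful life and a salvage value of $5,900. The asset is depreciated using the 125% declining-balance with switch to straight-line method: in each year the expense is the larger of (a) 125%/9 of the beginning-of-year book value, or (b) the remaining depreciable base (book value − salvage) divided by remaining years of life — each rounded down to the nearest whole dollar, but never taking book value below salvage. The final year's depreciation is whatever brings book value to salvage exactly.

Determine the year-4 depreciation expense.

Depreciable base = $45,246 − $5,900 = $39,346.
Year 1: DB = ⌊$45,246 × 125%/9⌋ = $6,284; SL = ⌊$39,346/9⌋ = $4,371 → take DB $6,284. Book value $38,962.
Year 2: DB = ⌊$38,962 × 125%/9⌋ = $5,411; SL = ⌊$33,062/8⌋ = $4,132 → take DB $5,411. Book value $33,551.
Year 3: DB = ⌊$33,551 × 125%/9⌋ = $4,659; SL = ⌊$27,651/7⌋ = $3,950 → take DB $4,659. Book value $28,892.
Year 4: DB = ⌊$28,892 × 125%/9⌋ = $4,012; SL = ⌊$22,992/6⌋ = $3,832 → take DB $4,012. Book value $24,880.

$4,012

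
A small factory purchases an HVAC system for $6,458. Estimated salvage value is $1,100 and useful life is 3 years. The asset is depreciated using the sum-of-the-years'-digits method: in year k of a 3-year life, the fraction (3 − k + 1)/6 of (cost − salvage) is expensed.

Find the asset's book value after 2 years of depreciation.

Depreciable base = $6,458 − $1,100 = $5,358.
Sum of the years' digits = 3+2+1 = 6.
Year 1: $5,358 × 3/6 = $2,679. Book value $3,779.
Year 2: $5,358 × 2/6 = $1,786. Book value $1,993.

$1,993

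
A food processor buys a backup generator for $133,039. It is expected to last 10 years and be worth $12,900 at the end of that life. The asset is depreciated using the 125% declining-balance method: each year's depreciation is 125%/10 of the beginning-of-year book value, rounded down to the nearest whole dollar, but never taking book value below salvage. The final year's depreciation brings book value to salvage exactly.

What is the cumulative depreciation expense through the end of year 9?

$93,036

Depreciable base = $133,039 − $12,900 = $120,139.
Year 1: ⌊$133,039 × 125%/10⌋ = $16,629. Book value $116,410.
Year 2: ⌊$116,410 × 125%/10⌋ = $14,551. Book value $101,859.
Year 3: ⌊$101,859 × 125%/10⌋ = $12,732. Book value $89,127.
Year 4: ⌊$89,127 × 125%/10⌋ = $11,140. Book value $77,987.
Year 5: ⌊$77,987 × 125%/10⌋ = $9,748. Book value $68,239.
Year 6: ⌊$68,239 × 125%/10⌋ = $8,529. Book value $59,710.
Year 7: ⌊$59,710 × 125%/10⌋ = $7,463. Book value $52,247.
Year 8: ⌊$52,247 × 125%/10⌋ = $6,530. Book value $45,717.
Year 9: ⌊$45,717 × 125%/10⌋ = $5,714. Book value $40,003.
Accumulated through year 9 = $133,039 − $40,003 = $93,036.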